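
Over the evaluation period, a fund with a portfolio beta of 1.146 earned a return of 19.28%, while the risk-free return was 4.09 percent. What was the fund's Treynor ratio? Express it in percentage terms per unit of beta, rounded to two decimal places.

13.25%

Treynor = (R_P − R_f) / β_P = (19.28% − 4.09%) / 1.1460 = 15.19% / 1.1460 = 13.25%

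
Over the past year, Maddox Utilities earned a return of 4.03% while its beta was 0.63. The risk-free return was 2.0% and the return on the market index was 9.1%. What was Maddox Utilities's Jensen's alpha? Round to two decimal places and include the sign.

Market excess return = 9.1% − 2.0% = 7.10%
CAPM benchmark = R_f + β(R_m − R_f) = 2.0% + 0.63 × 7.1% = 6.4730%
α = actual − benchmark = 4.03% − 6.4730% = -2.44%

-2.44%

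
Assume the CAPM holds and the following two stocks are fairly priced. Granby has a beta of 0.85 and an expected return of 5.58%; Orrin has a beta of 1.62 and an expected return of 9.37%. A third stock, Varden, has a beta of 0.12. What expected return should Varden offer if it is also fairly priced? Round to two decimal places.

1.99%

MRP (SML slope) = (9.37% − 5.58%) / (1.62 − 0.85) = 3.79% / 0.77 = 4.9221%
R_f (intercept) = 5.58% − 0.85 × 4.9221% = 1.3962%
E(R_Varden) = R_f + β × MRP = 1.3962% + 0.12 × 4.9221% = 1.99%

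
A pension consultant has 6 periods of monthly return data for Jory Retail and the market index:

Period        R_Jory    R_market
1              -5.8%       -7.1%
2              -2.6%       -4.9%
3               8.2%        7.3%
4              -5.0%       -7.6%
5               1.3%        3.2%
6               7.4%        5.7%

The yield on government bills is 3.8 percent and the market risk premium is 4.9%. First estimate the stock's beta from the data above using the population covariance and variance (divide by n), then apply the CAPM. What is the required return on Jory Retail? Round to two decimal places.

8.13%

Mean R_i = (-5.8 − 2.6 + 8.2 − 5.0 + 1.3 + 7.4) / 6 = 0.5833%
Mean R_m = (-7.1 − 4.9 + 7.3 − 7.6 + 3.2 + 5.7) / 6 = -0.5667%
Σ(R_i − R̄_i)(R_m − R̄_m) = 200.1033  ⇒  Cov = 200.1033 / 6 = 33.3506
Σ(R_m − R̄_m)² = 226.2733  ⇒  Var(R_m) = 226.2733 / 6 = 37.7122
β = Cov / Var(R_m) = 33.3506 / 37.7122 = 0.8843
E(R) = R_f + β × MRP = 3.8% + 0.8843 × 4.9% = 8.13%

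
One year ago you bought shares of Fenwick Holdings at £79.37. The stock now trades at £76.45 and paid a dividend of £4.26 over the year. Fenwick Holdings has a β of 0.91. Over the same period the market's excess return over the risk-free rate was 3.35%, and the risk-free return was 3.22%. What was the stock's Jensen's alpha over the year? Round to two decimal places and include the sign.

-4.58%

Realised HPR = (P1 + D1 − P0) / P0 = (76.45 + 4.26 − 79.37) / 79.37 = 1.34 / 79.37 = 1.6883%
CAPM required = R_f + β·MRP = 3.22% + 0.91 × 3.35% = 6.2685%
α = realised − required = 1.6883% − 6.2685% = -4.58%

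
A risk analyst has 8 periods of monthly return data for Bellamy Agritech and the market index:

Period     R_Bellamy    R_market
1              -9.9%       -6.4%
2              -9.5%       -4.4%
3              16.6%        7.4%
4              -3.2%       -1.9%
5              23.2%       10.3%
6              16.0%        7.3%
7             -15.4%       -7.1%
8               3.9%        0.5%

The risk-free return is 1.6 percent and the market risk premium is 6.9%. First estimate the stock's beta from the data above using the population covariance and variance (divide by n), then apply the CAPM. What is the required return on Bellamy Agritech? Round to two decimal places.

16.17%

Mean R_i = (-9.9 − 9.5 + 16.6 − 3.2 + 23.2 + 16.0 − 15.4 + 3.9) / 8 = 2.7125%
Mean R_m = (-6.4 − 4.4 + 7.4 − 1.9 + 10.3 + 7.3 − 7.1 + 0.5) / 8 = 0.7125%
Σ(R_i − R̄_i)(R_m − R̄_m) = 685.6688  ⇒  Cov = 685.6688 / 8 = 85.7086
Σ(R_m − R̄_m)² = 324.6688  ⇒  Var(R_m) = 324.6688 / 8 = 40.5836
β = Cov / Var(R_m) = 85.7086 / 40.5836 = 2.1119
E(R) = R_f + β × MRP = 1.6% + 2.1119 × 6.9% = 16.17%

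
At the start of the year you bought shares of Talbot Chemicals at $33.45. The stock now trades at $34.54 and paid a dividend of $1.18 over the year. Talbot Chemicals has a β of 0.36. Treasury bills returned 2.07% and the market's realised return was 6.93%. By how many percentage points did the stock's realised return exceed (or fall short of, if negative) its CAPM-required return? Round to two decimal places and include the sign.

+2.97%

Realised HPR = (P1 + D1 − P0) / P0 = (34.54 + 1.18 − 33.45) / 33.45 = 2.27 / 33.45 = 6.7862%
MRP = 6.93% − 2.07% = 4.86%
CAPM required = R_f + β·MRP = 2.07% + 0.36 × 4.86% = 3.8196%
α = realised − required = 6.7862% − 3.8196% = +2.97%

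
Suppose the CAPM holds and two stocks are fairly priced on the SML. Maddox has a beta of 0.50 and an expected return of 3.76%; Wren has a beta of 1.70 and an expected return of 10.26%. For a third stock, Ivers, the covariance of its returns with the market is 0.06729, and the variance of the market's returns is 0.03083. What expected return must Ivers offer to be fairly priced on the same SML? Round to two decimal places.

12.87%

MRP = (10.26% − 3.76%) / (1.70 − 0.50) = 5.4167%
R_f = 3.76% − 0.50 × 5.4167% = 1.0517%
β_Ivers = Cov / Var(R_m) = 0.06729 / 0.03083 = 2.1826
E(R_Ivers) = R_f + β × MRP = 1.0517% + 2.1826 × 5.4167% = 12.87%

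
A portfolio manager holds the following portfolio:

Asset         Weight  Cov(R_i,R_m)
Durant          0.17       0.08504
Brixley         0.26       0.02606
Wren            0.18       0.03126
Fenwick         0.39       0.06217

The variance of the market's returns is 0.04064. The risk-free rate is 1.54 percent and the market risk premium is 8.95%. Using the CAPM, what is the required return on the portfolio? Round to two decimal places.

β_Durant = 0.08504 / 0.04064 = 2.0925
β_Brixley = 0.02606 / 0.04064 = 0.6412
β_Wren = 0.03126 / 0.04064 = 0.7692
β_Fenwick = 0.06217 / 0.04064 = 1.5298
β_P = Σ w_i β_i = 0.17×2.0925 + 0.26×0.6412 + 0.18×0.7692 + 0.39×1.5298 = 1.2575
E(R_P) = R_f + β_P × MRP = 1.54% + 1.2575 × 8.95% = 12.79%

12.79%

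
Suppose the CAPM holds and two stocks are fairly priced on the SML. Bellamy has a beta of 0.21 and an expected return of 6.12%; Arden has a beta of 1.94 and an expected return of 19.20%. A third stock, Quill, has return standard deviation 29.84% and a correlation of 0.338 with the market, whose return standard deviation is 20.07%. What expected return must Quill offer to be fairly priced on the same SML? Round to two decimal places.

MRP = (19.20% − 6.12%) / (1.94 − 0.21) = 7.5607%
R_f = 6.12% − 0.21 × 7.5607% = 4.5323%
β_Quill = ρ·σ_i/σ_m = 0.338 × 29.84 / 20.07 = 0.5025
E(R_Quill) = R_f + β × MRP = 4.5323% + 0.5025 × 7.5607% = 8.33%

8.33%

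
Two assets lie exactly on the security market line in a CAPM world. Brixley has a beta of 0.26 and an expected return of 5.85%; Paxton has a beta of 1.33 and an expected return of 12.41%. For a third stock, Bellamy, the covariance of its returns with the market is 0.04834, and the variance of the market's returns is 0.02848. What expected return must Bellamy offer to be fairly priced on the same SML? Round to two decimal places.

14.66%

MRP = (12.41% − 5.85%) / (1.33 − 0.26) = 6.1308%
R_f = 5.85% − 0.26 × 6.1308% = 4.2560%
β_Bellamy = Cov / Var(R_m) = 0.04834 / 0.02848 = 1.6973
E(R_Bellamy) = R_f + β × MRP = 4.2560% + 1.6973 × 6.1308% = 14.66%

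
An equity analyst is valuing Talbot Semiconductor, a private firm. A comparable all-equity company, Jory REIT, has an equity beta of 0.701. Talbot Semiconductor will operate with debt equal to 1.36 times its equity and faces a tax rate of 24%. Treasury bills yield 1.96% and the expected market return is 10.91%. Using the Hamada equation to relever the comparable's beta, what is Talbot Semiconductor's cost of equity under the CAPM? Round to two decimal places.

14.72%

β_L = β_U × [1 + (1 − t)(D/E)] = 0.701 × [1 + (1 − 0.24) × 1.36]
    = 0.701 × [1 + 0.76 × 1.36] = 0.701 × 2.0336 = 1.4256
MRP = 10.91% − 1.96% = 8.95%
E(R) = R_f + β_L × MRP = 1.96% + 1.4256 × 8.95% = 14.72%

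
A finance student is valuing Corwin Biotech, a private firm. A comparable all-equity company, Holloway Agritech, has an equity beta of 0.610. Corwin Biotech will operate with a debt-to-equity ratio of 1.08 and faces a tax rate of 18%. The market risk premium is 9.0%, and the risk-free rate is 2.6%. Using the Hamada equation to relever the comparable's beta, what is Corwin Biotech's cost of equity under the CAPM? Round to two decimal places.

12.95%

β_L = β_U × [1 + (1 − t)(D/E)] = 0.610 × [1 + (1 − 0.18) × 1.08]
    = 0.610 × [1 + 0.82 × 1.08] = 0.610 × 1.8856 = 1.1502
E(R) = R_f + β_L × MRP = 2.6% + 1.1502 × 9.0% = 12.95%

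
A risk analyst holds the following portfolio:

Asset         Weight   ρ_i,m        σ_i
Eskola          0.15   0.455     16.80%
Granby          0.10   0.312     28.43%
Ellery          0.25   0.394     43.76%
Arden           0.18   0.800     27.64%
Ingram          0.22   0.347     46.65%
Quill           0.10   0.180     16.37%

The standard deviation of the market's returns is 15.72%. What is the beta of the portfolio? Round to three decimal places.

β_Eskola = 0.455 × 16.80% / 15.72% = 0.4863
β_Granby = 0.312 × 28.43% / 15.72% = 0.5643
β_Ellery = 0.394 × 43.76% / 15.72% = 1.0968
β_Arden = 0.800 × 27.64% / 15.72% = 1.4066
β_Ingram = 0.347 × 46.65% / 15.72% = 1.0297
β_Quill = 0.180 × 16.37% / 15.72% = 0.1874
β_P = Σ w_i β_i = 0.15×0.4863 + 0.10×0.5643 + 0.25×1.0968 + 0.18×1.4066 + 0.22×1.0297 + 0.10×0.1874 = 0.9020

0.902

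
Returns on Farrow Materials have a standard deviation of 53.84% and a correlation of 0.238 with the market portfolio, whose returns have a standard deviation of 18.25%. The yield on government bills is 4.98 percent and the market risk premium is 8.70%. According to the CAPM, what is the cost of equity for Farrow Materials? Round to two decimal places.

11.09%

β = ρ × σ_i / σ_m = 0.238 × 53.84% / 18.25% = 0.7021
E(R) = 4.98% + 0.7021 × 8.70% = 11.09%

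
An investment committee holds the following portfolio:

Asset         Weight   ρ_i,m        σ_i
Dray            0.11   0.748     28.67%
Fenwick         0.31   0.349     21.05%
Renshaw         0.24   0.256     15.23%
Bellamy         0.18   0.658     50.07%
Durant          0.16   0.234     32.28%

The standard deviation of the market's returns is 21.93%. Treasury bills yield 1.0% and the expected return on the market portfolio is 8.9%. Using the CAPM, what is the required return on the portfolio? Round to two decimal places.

5.58%

β_Dray = 0.748 × 28.67% / 21.93% = 0.9779
β_Fenwick = 0.349 × 21.05% / 21.93% = 0.3350
β_Renshaw = 0.256 × 15.23% / 21.93% = 0.1778
β_Bellamy = 0.658 × 50.07% / 21.93% = 1.5023
β_Durant = 0.234 × 32.28% / 21.93% = 0.3444
β_P = Σ w_i β_i = 0.11×0.9779 + 0.31×0.3350 + 0.24×0.1778 + 0.18×1.5023 + 0.16×0.3444 = 0.5796
MRP = 8.9% − 1.0% = 7.90%
E(R_P) = R_f + β_P × MRP = 1.0% + 0.5796 × 7.9% = 5.58%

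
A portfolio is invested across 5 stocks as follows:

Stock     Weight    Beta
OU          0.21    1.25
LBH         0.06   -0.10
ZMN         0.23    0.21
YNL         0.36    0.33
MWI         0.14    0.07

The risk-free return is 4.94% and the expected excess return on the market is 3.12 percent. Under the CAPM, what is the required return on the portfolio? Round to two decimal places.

β_P = Σ w_i β_i = 0.21×1.25 + 0.06×-0.10 + 0.23×0.21 + 0.36×0.33 + 0.14×0.07 = 0.4334
E(R_P) = R_f + β_P × MRP = 4.94% + 0.4334 × 3.12% = 6.29%

6.29%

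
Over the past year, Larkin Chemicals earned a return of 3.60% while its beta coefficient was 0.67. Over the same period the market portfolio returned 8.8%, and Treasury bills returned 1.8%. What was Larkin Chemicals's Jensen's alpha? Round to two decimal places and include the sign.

-2.89%

Market excess return = 8.8% − 1.8% = 7.00%
CAPM benchmark = R_f + β(R_m − R_f) = 1.8% + 0.67 × 7.0% = 6.4900%
α = actual − benchmark = 3.60% − 6.4900% = -2.89%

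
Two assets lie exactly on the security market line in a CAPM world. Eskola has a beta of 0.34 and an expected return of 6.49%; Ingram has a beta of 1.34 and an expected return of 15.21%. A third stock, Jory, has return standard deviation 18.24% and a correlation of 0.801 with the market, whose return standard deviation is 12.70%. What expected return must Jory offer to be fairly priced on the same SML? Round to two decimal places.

MRP = (15.21% − 6.49%) / (1.34 − 0.34) = 8.7200%
R_f = 6.49% − 0.34 × 8.7200% = 3.5252%
β_Jory = ρ·σ_i/σ_m = 0.801 × 18.24 / 12.70 = 1.1504
E(R_Jory) = R_f + β × MRP = 3.5252% + 1.1504 × 8.7200% = 13.56%

13.56%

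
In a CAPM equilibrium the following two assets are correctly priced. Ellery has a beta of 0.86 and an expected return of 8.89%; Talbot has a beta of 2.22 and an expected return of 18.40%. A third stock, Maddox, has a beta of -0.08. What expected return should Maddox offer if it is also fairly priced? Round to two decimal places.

MRP (SML slope) = (18.40% − 8.89%) / (2.22 − 0.86) = 9.51% / 1.36 = 6.9926%
R_f (intercept) = 8.89% − 0.86 × 6.9926% = 2.8764%
E(R_Maddox) = R_f + β × MRP = 2.8764% + -0.08 × 6.9926% = 2.32%

2.32%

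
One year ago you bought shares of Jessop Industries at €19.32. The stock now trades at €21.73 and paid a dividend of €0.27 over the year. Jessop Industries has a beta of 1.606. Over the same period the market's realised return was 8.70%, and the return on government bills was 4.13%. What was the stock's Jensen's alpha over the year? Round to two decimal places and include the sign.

+2.40%

Realised HPR = (P1 + D1 − P0) / P0 = (21.73 + 0.27 − 19.32) / 19.32 = 2.68 / 19.32 = 13.8716%
MRP = 8.70% − 4.13% = 4.57%
CAPM required = R_f + β·MRP = 4.13% + 1.606 × 4.57% = 11.46942%
α = realised − required = 13.8716% − 11.46942% = +2.40%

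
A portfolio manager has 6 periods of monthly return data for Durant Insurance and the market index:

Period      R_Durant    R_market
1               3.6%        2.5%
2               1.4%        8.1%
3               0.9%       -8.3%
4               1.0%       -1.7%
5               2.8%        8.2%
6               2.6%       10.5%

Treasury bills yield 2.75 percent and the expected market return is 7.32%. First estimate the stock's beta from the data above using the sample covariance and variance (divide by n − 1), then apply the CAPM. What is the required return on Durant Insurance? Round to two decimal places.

3.14%

Mean R_i = (3.6 + 1.4 + 0.9 + 1.0 + 2.8 + 2.6) / 6 = 2.0500%
Mean R_m = (2.5 + 8.1 − 8.3 − 1.7 + 8.2 + 10.5) / 6 = 3.2167%
Σ(R_i − R̄_i)(R_m − R̄_m) = 21.8650  ⇒  Cov = 21.8650 / 5 = 4.3730
Σ(R_m − R̄_m)² = 259.0483  ⇒  Var(R_m) = 259.0483 / 5 = 51.8097
β = Cov / Var(R_m) = 4.3730 / 51.8097 = 0.0844
MRP = 7.32% − 2.75% = 4.57%
E(R) = R_f + β × MRP = 2.75% + 0.0844 × 4.57% = 3.14%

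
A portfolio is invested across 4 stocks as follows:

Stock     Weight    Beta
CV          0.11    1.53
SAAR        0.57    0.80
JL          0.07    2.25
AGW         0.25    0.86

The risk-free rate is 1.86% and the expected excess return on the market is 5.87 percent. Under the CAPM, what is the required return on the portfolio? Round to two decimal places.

7.71%

β_P = Σ w_i β_i = 0.11×1.53 + 0.57×0.80 + 0.07×2.25 + 0.25×0.86 = 0.9968
E(R_P) = R_f + β_P × MRP = 1.86% + 0.9968 × 5.87% = 7.71%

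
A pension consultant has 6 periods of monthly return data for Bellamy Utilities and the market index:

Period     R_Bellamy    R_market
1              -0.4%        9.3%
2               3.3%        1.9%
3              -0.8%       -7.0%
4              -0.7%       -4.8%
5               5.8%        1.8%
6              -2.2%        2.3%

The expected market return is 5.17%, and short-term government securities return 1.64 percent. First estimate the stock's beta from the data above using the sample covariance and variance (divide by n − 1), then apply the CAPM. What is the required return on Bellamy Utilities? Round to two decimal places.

Mean R_i = (-0.4 + 3.3 − 0.8 − 0.7 + 5.8 − 2.2) / 6 = 0.8333%
Mean R_m = (9.3 + 1.9 − 7.0 − 4.8 + 1.8 + 2.3) / 6 = 0.5833%
Σ(R_i − R̄_i)(R_m − R̄_m) = 13.9733  ⇒  Cov = 13.9733 / 5 = 2.7947
Σ(R_m − R̄_m)² = 168.6283  ⇒  Var(R_m) = 168.6283 / 5 = 33.7257
β = Cov / Var(R_m) = 2.7947 / 33.7257 = 0.0829
MRP = 5.17% − 1.64% = 3.53%
E(R) = R_f + β × MRP = 1.64% + 0.0829 × 3.53% = 1.93%

1.93%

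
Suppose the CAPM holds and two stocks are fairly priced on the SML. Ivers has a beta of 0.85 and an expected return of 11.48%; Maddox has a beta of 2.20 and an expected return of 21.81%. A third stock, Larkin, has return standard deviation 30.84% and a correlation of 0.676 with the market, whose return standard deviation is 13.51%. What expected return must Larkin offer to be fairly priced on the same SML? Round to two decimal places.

MRP = (21.81% − 11.48%) / (2.20 − 0.85) = 7.6519%
R_f = 11.48% − 0.85 × 7.6519% = 4.9759%
β_Larkin = ρ·σ_i/σ_m = 0.676 × 30.84 / 13.51 = 1.5431
E(R_Larkin) = R_f + β × MRP = 4.9759% + 1.5431 × 7.6519% = 16.78%

16.78%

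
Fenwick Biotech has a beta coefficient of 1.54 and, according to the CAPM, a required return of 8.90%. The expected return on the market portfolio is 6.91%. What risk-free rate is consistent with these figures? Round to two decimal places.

E(R) = R_f + β(E(R_m) − R_f) = R_f(1 − β) + β·E(R_m)
8.90% = R_f × (1 − 1.54) + 1.54 × 6.91%
8.90% = R_f × -0.54 + 10.6414%
R_f = (8.90% − 10.6414%) / -0.54 = 3.22%

3.22%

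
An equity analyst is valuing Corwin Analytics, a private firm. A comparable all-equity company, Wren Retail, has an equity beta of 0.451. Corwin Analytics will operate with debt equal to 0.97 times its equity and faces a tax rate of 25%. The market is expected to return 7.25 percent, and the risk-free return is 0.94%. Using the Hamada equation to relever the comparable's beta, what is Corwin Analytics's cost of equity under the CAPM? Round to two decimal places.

β_L = β_U × [1 + (1 − t)(D/E)] = 0.451 × [1 + (1 − 0.25) × 0.97]
    = 0.451 × [1 + 0.75 × 0.97] = 0.451 × 1.7275 = 0.7791
MRP = 7.25% − 0.94% = 6.31%
E(R) = R_f + β_L × MRP = 0.94% + 0.7791 × 6.31% = 5.86%

5.86%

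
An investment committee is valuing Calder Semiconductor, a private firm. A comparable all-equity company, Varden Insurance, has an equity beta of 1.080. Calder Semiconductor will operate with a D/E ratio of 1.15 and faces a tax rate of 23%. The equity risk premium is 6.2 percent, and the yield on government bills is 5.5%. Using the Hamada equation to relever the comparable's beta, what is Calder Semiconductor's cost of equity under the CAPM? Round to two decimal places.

β_L = β_U × [1 + (1 − t)(D/E)] = 1.080 × [1 + (1 − 0.23) × 1.15]
    = 1.080 × [1 + 0.77 × 1.15] = 1.080 × 1.8855 = 2.0363
E(R) = R_f + β_L × MRP = 5.5% + 2.0363 × 6.2% = 18.13%

18.13%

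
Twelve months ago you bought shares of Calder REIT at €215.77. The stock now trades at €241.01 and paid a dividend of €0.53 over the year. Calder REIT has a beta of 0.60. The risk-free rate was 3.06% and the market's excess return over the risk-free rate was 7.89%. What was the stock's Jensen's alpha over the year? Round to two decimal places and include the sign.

+4.15%

Realised HPR = (P1 + D1 − P0) / P0 = (241.01 + 0.53 − 215.77) / 215.77 = 25.77 / 215.77 = 11.9433%
CAPM required = R_f + β·MRP = 3.06% + 0.60 × 7.89% = 7.7940%
α = realised − required = 11.9433% − 7.7940% = +4.15%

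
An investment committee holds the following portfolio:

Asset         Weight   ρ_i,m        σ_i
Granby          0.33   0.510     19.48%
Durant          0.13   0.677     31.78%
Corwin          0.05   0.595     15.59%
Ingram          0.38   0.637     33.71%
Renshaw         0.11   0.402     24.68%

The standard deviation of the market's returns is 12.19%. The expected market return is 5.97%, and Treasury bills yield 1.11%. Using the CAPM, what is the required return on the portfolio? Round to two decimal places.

β_Granby = 0.510 × 19.48% / 12.19% = 0.8150
β_Durant = 0.677 × 31.78% / 12.19% = 1.7650
β_Corwin = 0.595 × 15.59% / 12.19% = 0.7610
β_Ingram = 0.637 × 33.71% / 12.19% = 1.7615
β_Renshaw = 0.402 × 24.68% / 12.19% = 0.8139
β_P = Σ w_i β_i = 0.33×0.8150 + 0.13×1.7650 + 0.05×0.7610 + 0.38×1.7615 + 0.11×0.8139 = 1.2953
MRP = 5.97% − 1.11% = 4.86%
E(R_P) = R_f + β_P × MRP = 1.11% + 1.2953 × 4.86% = 7.41%

7.41%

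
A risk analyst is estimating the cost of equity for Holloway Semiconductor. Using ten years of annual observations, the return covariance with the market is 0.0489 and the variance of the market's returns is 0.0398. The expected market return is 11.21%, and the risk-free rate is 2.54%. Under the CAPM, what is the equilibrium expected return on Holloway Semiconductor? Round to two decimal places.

13.19%

β = Cov(R_i, R_m) / Var(R_m) = 0.0489 / 0.0398 = 1.2286
MRP = 11.21% − 2.54% = 8.67%
E(R) = R_f + β × MRP = 2.54% + 1.2286 × 8.67% = 13.19%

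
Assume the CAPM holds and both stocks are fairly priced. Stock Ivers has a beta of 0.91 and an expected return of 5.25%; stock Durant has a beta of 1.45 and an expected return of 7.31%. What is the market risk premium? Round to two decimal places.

Both satisfy E(R) = R_f + β·MRP, so the slope of the SML is
MRP = (7.31% − 5.25%) / (1.45 − 0.91) = 2.06% / 0.54 = 3.8148%

3.81%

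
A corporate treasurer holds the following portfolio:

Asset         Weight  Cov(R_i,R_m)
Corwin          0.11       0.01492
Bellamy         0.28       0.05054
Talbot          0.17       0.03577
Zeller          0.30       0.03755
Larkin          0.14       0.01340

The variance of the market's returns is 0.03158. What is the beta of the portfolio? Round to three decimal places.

β_Corwin = 0.01492 / 0.03158 = 0.4725
β_Bellamy = 0.05054 / 0.03158 = 1.6004
β_Talbot = 0.03577 / 0.03158 = 1.1327
β_Zeller = 0.03755 / 0.03158 = 1.1890
β_Larkin = 0.01340 / 0.03158 = 0.4243
β_P = Σ w_i β_i = 0.11×0.4725 + 0.28×1.6004 + 0.17×1.1327 + 0.30×1.1890 + 0.14×0.4243 = 1.1087

1.109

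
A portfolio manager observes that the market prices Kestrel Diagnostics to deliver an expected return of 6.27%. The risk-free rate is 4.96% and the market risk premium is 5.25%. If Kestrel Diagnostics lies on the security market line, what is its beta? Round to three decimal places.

β = (E(R) − R_f) / MRP = (6.27% − 4.96%) / 5.25% = 1.31% / 5.25% = 0.250

0.250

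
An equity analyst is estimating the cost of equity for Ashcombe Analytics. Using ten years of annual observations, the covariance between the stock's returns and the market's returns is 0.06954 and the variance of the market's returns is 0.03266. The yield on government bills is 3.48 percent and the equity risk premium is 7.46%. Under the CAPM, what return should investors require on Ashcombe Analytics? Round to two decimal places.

19.36%

β = Cov(R_i, R_m) / Var(R_m) = 0.06954 / 0.03266 = 2.1292
E(R) = R_f + β × MRP = 3.48% + 2.1292 × 7.46% = 19.36%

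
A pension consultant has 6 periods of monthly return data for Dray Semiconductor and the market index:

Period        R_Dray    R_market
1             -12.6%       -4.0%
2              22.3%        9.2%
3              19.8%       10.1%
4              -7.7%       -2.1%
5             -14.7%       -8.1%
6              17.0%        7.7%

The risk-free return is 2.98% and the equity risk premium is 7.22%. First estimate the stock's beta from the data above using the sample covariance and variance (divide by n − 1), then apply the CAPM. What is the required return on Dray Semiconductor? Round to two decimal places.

Mean R_i = (-12.6 + 22.3 + 19.8 − 7.7 − 14.7 + 17.0) / 6 = 4.0167%
Mean R_m = (-4.0 + 9.2 + 10.1 − 2.1 − 8.1 + 7.7) / 6 = 2.1333%
Σ(R_i − R̄_i)(R_m − R̄_m) = 670.2667  ⇒  Cov = 670.2667 / 5 = 134.0533
Σ(R_m − R̄_m)² = 304.6533  ⇒  Var(R_m) = 304.6533 / 5 = 60.9307
β = Cov / Var(R_m) = 134.0533 / 60.9307 = 2.2001
E(R) = R_f + β × MRP = 2.98% + 2.2001 × 7.22% = 18.86%

18.86%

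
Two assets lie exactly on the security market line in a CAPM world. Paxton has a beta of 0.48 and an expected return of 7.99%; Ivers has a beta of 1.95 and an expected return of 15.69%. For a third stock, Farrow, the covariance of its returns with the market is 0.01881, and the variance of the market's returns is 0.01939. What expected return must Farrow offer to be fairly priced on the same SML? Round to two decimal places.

10.56%

MRP = (15.69% − 7.99%) / (1.95 − 0.48) = 5.2381%
R_f = 7.99% − 0.48 × 5.2381% = 5.4757%
β_Farrow = Cov / Var(R_m) = 0.01881 / 0.01939 = 0.9701
E(R_Farrow) = R_f + β × MRP = 5.4757% + 0.9701 × 5.2381% = 10.56%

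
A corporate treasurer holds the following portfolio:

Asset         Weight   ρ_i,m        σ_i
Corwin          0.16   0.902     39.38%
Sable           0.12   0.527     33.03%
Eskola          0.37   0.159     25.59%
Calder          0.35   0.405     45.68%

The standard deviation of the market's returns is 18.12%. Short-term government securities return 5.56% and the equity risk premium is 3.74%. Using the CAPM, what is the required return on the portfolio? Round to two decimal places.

8.81%

β_Corwin = 0.902 × 39.38% / 18.12% = 1.9603
β_Sable = 0.527 × 33.03% / 18.12% = 0.9606
β_Eskola = 0.159 × 25.59% / 18.12% = 0.2245
β_Calder = 0.405 × 45.68% / 18.12% = 1.0210
β_P = Σ w_i β_i = 0.16×1.9603 + 0.12×0.9606 + 0.37×0.2245 + 0.35×1.0210 = 0.8693
E(R_P) = R_f + β_P × MRP = 5.56% + 0.8693 × 3.74% = 8.81%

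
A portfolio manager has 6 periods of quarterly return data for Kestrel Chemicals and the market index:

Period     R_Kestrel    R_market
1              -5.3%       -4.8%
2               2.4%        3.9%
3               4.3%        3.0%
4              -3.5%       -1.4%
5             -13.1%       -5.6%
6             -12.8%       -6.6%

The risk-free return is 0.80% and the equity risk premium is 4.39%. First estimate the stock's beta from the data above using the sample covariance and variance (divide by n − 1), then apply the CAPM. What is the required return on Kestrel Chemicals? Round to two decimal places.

7.54%

Mean R_i = (-5.3 + 2.4 + 4.3 − 3.5 − 13.1 − 12.8) / 6 = -4.6667%
Mean R_m = (-4.8 + 3.9 + 3.0 − 1.4 − 5.6 − 6.6) / 6 = -1.9167%
Σ(R_i − R̄_i)(R_m − R̄_m) = 156.7733  ⇒  Cov = 156.7733 / 5 = 31.3547
Σ(R_m − R̄_m)² = 102.0883  ⇒  Var(R_m) = 102.0883 / 5 = 20.4177
β = Cov / Var(R_m) = 31.3547 / 20.4177 = 1.5357
E(R) = R_f + β × MRP = 0.80% + 1.5357 × 4.39% = 7.54%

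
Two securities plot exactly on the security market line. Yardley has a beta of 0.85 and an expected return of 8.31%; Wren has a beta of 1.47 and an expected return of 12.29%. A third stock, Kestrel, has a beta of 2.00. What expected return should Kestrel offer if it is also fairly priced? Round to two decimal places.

MRP (SML slope) = (12.29% − 8.31%) / (1.47 − 0.85) = 3.98% / 0.62 = 6.4194%
R_f (intercept) = 8.31% − 0.85 × 6.4194% = 2.8535%
E(R_Kestrel) = R_f + β × MRP = 2.8535% + 2.00 × 6.4194% = 15.69%

15.69%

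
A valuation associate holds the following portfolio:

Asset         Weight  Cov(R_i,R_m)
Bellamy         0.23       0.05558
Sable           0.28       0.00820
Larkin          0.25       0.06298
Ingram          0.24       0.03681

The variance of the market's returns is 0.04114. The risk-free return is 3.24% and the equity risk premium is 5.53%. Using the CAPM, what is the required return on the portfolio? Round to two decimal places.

β_Bellamy = 0.05558 / 0.04114 = 1.3510
β_Sable = 0.00820 / 0.04114 = 0.1993
β_Larkin = 0.06298 / 0.04114 = 1.5309
β_Ingram = 0.03681 / 0.04114 = 0.8947
β_P = Σ w_i β_i = 0.23×1.3510 + 0.28×0.1993 + 0.25×1.5309 + 0.24×0.8947 = 0.9640
E(R_P) = R_f + β_P × MRP = 3.24% + 0.9640 × 5.53% = 8.57%

8.57%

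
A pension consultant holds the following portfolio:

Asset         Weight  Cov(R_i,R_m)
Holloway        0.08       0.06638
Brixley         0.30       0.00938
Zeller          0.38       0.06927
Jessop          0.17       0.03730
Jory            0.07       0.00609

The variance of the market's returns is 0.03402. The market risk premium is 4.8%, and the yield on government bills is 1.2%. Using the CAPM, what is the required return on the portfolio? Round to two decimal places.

β_Holloway = 0.06638 / 0.03402 = 1.9512
β_Brixley = 0.00938 / 0.03402 = 0.2757
β_Zeller = 0.06927 / 0.03402 = 2.0362
β_Jessop = 0.03730 / 0.03402 = 1.0964
β_Jory = 0.00609 / 0.03402 = 0.1790
β_P = Σ w_i β_i = 0.08×1.9512 + 0.30×0.2757 + 0.38×2.0362 + 0.17×1.0964 + 0.07×0.1790 = 1.2115
E(R_P) = R_f + β_P × MRP = 1.2% + 1.2115 × 4.8% = 7.02%

7.02%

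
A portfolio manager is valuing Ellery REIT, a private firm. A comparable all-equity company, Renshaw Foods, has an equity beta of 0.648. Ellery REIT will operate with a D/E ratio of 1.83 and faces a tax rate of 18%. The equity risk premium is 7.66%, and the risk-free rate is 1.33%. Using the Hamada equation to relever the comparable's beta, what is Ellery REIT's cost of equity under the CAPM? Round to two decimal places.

β_L = β_U × [1 + (1 − t)(D/E)] = 0.648 × [1 + (1 − 0.18) × 1.83]
    = 0.648 × [1 + 0.82 × 1.83] = 0.648 × 2.5006 = 1.6204
E(R) = R_f + β_L × MRP = 1.33% + 1.6204 × 7.66% = 13.74%

13.74%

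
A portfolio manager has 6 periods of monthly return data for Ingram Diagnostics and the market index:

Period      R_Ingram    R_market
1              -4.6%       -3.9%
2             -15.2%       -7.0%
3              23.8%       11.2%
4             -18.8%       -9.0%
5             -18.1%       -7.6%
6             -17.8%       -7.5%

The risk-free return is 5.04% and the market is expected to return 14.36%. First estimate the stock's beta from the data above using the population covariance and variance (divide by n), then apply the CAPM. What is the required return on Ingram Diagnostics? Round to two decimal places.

25.27%

Mean R_i = (-4.6 − 15.2 + 23.8 − 18.8 − 18.1 − 17.8) / 6 = -8.4500%
Mean R_m = (-3.9 − 7.0 + 11.2 − 9.0 − 7.6 − 7.5) / 6 = -3.9667%
Σ(R_i − R̄_i)(R_m − R̄_m) = 630.0500  ⇒  Cov = 630.0500 / 6 = 105.0083
Σ(R_m − R̄_m)² = 290.2533  ⇒  Var(R_m) = 290.2533 / 6 = 48.3756
β = Cov / Var(R_m) = 105.0083 / 48.3756 = 2.1707
MRP = 14.36% − 5.04% = 9.32%
E(R) = R_f + β × MRP = 5.04% + 2.1707 × 9.32% = 25.27%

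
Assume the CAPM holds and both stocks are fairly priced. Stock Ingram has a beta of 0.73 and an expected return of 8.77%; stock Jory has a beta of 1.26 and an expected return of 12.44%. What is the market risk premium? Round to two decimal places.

6.92%

Both satisfy E(R) = R_f + β·MRP, so the slope of the SML is
MRP = (12.44% − 8.77%) / (1.26 − 0.73) = 3.67% / 0.53 = 6.9245%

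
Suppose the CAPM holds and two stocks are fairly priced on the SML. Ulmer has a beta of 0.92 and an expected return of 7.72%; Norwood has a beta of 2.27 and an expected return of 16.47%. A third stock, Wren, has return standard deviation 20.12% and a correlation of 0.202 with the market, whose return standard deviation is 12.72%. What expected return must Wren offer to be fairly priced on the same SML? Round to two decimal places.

3.83%

MRP = (16.47% − 7.72%) / (2.27 − 0.92) = 6.4815%
R_f = 7.72% − 0.92 × 6.4815% = 1.7570%
β_Wren = ρ·σ_i/σ_m = 0.202 × 20.12 / 12.72 = 0.3195
E(R_Wren) = R_f + β × MRP = 1.7570% + 0.3195 × 6.4815% = 3.83%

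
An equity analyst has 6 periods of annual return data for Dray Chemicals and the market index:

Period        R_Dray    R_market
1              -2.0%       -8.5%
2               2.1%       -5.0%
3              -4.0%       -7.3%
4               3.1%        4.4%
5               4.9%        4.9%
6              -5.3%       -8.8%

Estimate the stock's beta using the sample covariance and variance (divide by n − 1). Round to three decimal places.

Mean R_i = (-2.0 + 2.1 − 4.0 + 3.1 + 4.9 − 5.3) / 6 = -0.2000%
Mean R_m = (-8.5 − 5.0 − 7.3 + 4.4 + 4.9 − 8.8) / 6 = -3.3833%
Σ(R_i − R̄_i)(R_m − R̄_m) = 115.9300  ⇒  Cov = 115.9300 / 5 = 23.1860
Σ(R_m − R̄_m)² = 202.6683  ⇒  Var(R_m) = 202.6683 / 5 = 40.5337
β = Cov / Var(R_m) = 23.1860 / 40.5337 = 0.5720

0.572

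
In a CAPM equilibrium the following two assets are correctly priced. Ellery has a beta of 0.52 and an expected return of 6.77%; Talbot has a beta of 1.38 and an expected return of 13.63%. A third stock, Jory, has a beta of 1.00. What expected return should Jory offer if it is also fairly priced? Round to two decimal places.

10.60%

MRP (SML slope) = (13.63% − 6.77%) / (1.38 − 0.52) = 6.86% / 0.86 = 7.9767%
R_f (intercept) = 6.77% − 0.52 × 7.9767% = 2.6221%
E(R_Jory) = R_f + β × MRP = 2.6221% + 1.00 × 7.9767% = 10.60%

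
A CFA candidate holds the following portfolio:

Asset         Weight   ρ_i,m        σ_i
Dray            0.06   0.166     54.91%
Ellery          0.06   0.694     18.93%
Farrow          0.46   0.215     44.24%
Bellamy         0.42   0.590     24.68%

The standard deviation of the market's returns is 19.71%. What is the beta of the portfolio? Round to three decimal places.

0.600

β_Dray = 0.166 × 54.91% / 19.71% = 0.4625
β_Ellery = 0.694 × 18.93% / 19.71% = 0.6665
β_Farrow = 0.215 × 44.24% / 19.71% = 0.4826
β_Bellamy = 0.590 × 24.68% / 19.71% = 0.7388
β_P = Σ w_i β_i = 0.06×0.4625 + 0.06×0.6665 + 0.46×0.4826 + 0.42×0.7388 = 0.6000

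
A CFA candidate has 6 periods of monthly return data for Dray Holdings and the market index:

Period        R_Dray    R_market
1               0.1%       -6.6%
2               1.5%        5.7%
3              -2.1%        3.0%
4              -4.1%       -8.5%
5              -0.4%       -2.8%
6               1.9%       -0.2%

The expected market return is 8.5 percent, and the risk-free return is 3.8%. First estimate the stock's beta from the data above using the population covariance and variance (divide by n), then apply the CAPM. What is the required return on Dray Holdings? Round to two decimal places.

4.81%

Mean R_i = (0.1 + 1.5 − 2.1 − 4.1 − 0.4 + 1.9) / 6 = -0.5167%
Mean R_m = (-6.6 + 5.7 + 3.0 − 8.5 − 2.8 − 0.2) / 6 = -1.5667%
Σ(R_i − R̄_i)(R_m − R̄_m) = 32.3233  ⇒  Cov = 32.3233 / 6 = 5.3872
Σ(R_m − R̄_m)² = 150.4533  ⇒  Var(R_m) = 150.4533 / 6 = 25.0756
β = Cov / Var(R_m) = 5.3872 / 25.0756 = 0.2148
MRP = 8.5% − 3.8% = 4.70%
E(R) = R_f + β × MRP = 3.8% + 0.2148 × 4.7% = 4.81%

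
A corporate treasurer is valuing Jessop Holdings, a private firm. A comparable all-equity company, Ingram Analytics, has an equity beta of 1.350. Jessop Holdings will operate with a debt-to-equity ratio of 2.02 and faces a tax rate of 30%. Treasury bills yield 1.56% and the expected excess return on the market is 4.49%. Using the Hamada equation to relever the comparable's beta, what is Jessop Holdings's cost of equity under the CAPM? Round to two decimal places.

16.19%

β_L = β_U × [1 + (1 − t)(D/E)] = 1.350 × [1 + (1 − 0.30) × 2.02]
    = 1.350 × [1 + 0.70 × 2.02] = 1.350 × 2.4140 = 3.2589
E(R) = R_f + β_L × MRP = 1.56% + 3.2589 × 4.49% = 16.19%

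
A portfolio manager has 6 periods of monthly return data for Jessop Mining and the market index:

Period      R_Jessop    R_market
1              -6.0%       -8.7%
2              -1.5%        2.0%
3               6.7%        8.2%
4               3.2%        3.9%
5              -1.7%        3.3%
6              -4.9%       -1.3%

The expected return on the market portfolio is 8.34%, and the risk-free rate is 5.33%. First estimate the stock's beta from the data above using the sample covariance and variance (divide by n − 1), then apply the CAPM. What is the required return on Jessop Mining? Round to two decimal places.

Mean R_i = (-6.0 − 1.5 + 6.7 + 3.2 − 1.7 − 4.9) / 6 = -0.7000%
Mean R_m = (-8.7 + 2.0 + 8.2 + 3.9 + 3.3 − 1.3) / 6 = 1.2333%
Σ(R_i − R̄_i)(R_m − R̄_m) = 122.5600  ⇒  Cov = 122.5600 / 5 = 24.5120
Σ(R_m − R̄_m)² = 165.5933  ⇒  Var(R_m) = 165.5933 / 5 = 33.1187
β = Cov / Var(R_m) = 24.5120 / 33.1187 = 0.7401
MRP = 8.34% − 5.33% = 3.01%
E(R) = R_f + β × MRP = 5.33% + 0.7401 × 3.01% = 7.56%

7.56%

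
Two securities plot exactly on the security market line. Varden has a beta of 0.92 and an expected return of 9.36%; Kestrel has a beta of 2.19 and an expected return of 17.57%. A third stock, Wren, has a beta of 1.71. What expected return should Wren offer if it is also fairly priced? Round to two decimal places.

14.47%

MRP (SML slope) = (17.57% − 9.36%) / (2.19 − 0.92) = 8.21% / 1.27 = 6.4646%
R_f (intercept) = 9.36% − 0.92 × 6.4646% = 3.4126%
E(R_Wren) = R_f + β × MRP = 3.4126% + 1.71 × 6.4646% = 14.47%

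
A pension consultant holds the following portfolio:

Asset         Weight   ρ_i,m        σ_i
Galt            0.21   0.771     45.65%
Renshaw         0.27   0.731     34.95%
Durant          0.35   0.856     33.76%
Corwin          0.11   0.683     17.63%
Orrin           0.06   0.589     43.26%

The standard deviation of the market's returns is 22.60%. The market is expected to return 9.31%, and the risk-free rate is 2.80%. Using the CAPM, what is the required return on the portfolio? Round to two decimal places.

β_Galt = 0.771 × 45.65% / 22.60% = 1.5574
β_Renshaw = 0.731 × 34.95% / 22.60% = 1.1305
β_Durant = 0.856 × 33.76% / 22.60% = 1.2787
β_Corwin = 0.683 × 17.63% / 22.60% = 0.5328
β_Orrin = 0.589 × 43.26% / 22.60% = 1.1274
β_P = Σ w_i β_i = 0.21×1.5574 + 0.27×1.1305 + 0.35×1.2787 + 0.11×0.5328 + 0.06×1.1274 = 1.2061
MRP = 9.31% − 2.80% = 6.51%
E(R_P) = R_f + β_P × MRP = 2.80% + 1.2061 × 6.51% = 10.65%

10.65%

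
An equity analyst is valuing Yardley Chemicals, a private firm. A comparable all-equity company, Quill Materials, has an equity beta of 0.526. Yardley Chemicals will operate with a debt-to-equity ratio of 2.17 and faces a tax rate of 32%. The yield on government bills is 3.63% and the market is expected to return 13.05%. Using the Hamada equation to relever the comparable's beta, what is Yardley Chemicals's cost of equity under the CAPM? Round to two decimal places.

β_L = β_U × [1 + (1 − t)(D/E)] = 0.526 × [1 + (1 − 0.32) × 2.17]
    = 0.526 × [1 + 0.68 × 2.17] = 0.526 × 2.4756 = 1.3022
MRP = 13.05% − 3.63% = 9.42%
E(R) = R_f + β_L × MRP = 3.63% + 1.3022 × 9.42% = 15.90%

15.90%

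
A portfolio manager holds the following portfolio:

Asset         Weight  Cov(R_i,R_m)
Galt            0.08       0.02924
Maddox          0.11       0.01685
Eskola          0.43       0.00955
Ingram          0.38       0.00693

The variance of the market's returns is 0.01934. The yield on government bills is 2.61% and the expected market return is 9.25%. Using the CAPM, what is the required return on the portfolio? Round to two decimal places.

β_Galt = 0.02924 / 0.01934 = 1.5119
β_Maddox = 0.01685 / 0.01934 = 0.8713
β_Eskola = 0.00955 / 0.01934 = 0.4938
β_Ingram = 0.00693 / 0.01934 = 0.3583
β_P = Σ w_i β_i = 0.08×1.5119 + 0.11×0.8713 + 0.43×0.4938 + 0.38×0.3583 = 0.5653
MRP = 9.25% − 2.61% = 6.64%
E(R_P) = R_f + β_P × MRP = 2.61% + 0.5653 × 6.64% = 6.36%

6.36%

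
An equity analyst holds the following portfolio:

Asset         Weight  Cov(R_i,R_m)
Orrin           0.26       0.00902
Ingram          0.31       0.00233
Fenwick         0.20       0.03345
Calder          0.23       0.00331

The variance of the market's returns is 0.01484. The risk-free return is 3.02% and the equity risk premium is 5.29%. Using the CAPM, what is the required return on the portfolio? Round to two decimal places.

6.77%

β_Orrin = 0.00902 / 0.01484 = 0.6078
β_Ingram = 0.00233 / 0.01484 = 0.1570
β_Fenwick = 0.03345 / 0.01484 = 2.2540
β_Calder = 0.00331 / 0.01484 = 0.2230
β_P = Σ w_i β_i = 0.26×0.6078 + 0.31×0.1570 + 0.20×2.2540 + 0.23×0.2230 = 0.7088
E(R_P) = R_f + β_P × MRP = 3.02% + 0.7088 × 5.29% = 6.77%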